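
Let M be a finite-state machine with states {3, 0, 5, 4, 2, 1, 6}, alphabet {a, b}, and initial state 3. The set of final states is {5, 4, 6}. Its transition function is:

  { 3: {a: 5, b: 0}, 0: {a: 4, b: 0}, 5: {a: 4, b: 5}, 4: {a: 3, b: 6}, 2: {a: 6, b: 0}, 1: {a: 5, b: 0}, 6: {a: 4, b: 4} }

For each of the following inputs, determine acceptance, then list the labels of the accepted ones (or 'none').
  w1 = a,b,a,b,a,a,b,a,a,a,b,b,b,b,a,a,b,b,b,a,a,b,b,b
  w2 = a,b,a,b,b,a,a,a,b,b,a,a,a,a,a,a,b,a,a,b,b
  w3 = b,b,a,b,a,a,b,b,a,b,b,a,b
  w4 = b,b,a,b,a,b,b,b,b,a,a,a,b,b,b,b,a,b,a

w1: Trace: 3 -a-> 5 -b-> 5 -a-> 4 -b-> 6 -a-> 4 -a-> 3 -b-> 0 -a-> 4 -a-> 3 -a-> 5 -b-> 5 -b-> 5 -b-> 5 -b-> 5 -a-> 4 -a-> 3 -b-> 0 -b-> 0 -b-> 0 -a-> 4 -a-> 3 -b-> 0 -b-> 0 -b-> 0  → end 0, rejected
w2: Trace: 3 -a-> 5 -b-> 5 -a-> 4 -b-> 6 -b-> 4 -a-> 3 -a-> 5 -a-> 4 -b-> 6 -b-> 4 -a-> 3 -a-> 5 -a-> 4 -a-> 3 -a-> 5 -a-> 4 -b-> 6 -a-> 4 -a-> 3 -b-> 0 -b-> 0  → end 0, rejected
w3: Trace: 3 -b-> 0 -b-> 0 -a-> 4 -b-> 6 -a-> 4 -a-> 3 -b-> 0 -b-> 0 -a-> 4 -b-> 6 -b-> 4 -a-> 3 -b-> 0  → end 0, rejected
w4: Trace: 3 -b-> 0 -b-> 0 -a-> 4 -b-> 6 -a-> 4 -b-> 6 -b-> 4 -b-> 6 -b-> 4 -a-> 3 -a-> 5 -a-> 4 -b-> 6 -b-> 4 -b-> 6 -b-> 4 -a-> 3 -b-> 0 -a-> 4  → end 4, accepted

w4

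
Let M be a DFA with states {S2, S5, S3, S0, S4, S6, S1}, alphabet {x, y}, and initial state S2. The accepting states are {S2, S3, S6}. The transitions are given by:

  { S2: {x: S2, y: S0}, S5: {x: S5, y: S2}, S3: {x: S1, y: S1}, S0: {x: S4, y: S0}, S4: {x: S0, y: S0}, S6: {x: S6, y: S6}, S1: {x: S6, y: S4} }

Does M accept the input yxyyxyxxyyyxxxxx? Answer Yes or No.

No

start at S2
read 'y': S2 → S0
read 'x': S0 → S4
read 'y': S4 → S0
read 'y': S0 → S0
read 'x': S0 → S4
read 'y': S4 → S0
read 'x': S0 → S4
read 'x': S4 → S0
read 'y': S0 → S0
read 'y': S0 → S0
read 'y': S0 → S0
read 'x': S0 → S4
read 'x': S4 → S0
read 'x': S0 → S4
read 'x': S4 → S0
read 'x': S0 → S4
End state S4 is not accepting.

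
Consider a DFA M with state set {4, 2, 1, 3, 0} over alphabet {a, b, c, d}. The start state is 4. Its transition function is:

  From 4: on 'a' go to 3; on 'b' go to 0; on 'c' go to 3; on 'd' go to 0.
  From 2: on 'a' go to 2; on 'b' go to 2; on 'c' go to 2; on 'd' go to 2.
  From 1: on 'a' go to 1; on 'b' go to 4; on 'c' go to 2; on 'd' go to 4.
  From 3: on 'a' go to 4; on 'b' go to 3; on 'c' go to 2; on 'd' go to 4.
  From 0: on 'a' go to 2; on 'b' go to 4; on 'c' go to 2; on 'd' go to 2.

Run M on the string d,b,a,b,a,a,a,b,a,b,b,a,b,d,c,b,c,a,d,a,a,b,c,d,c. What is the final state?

2

start at 4
read 'd': 4 → 0
read 'b': 0 → 4
read 'a': 4 → 3
read 'b': 3 → 3
read 'a': 3 → 4
read 'a': 4 → 3
read 'a': 3 → 4
read 'b': 4 → 0
read 'a': 0 → 2
read 'b': 2 → 2
read 'b': 2 → 2
read 'a': 2 → 2
read 'b': 2 → 2
read 'd': 2 → 2
read 'c': 2 → 2
read 'b': 2 → 2
read 'c': 2 → 2
read 'a': 2 → 2
read 'd': 2 → 2
read 'a': 2 → 2
read 'a': 2 → 2
read 'b': 2 → 2
read 'c': 2 → 2
read 'd': 2 → 2
read 'c': 2 → 2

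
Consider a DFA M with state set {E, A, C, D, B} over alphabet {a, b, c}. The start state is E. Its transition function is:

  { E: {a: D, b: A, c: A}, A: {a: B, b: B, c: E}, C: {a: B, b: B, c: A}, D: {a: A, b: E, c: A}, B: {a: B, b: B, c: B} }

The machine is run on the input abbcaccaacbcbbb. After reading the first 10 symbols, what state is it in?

E

Trace: E -a-> D -b-> E -b-> A -c-> E -a-> D -c-> A -c-> E -a-> D -a-> A -c-> E
After 10 symbols: E.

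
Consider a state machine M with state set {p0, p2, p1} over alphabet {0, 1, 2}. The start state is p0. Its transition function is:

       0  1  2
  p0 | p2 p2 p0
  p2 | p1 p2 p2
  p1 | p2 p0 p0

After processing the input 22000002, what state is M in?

p2

p0 → p0 → p0 → p2 → p1 → p2 → p1 → p2 → p2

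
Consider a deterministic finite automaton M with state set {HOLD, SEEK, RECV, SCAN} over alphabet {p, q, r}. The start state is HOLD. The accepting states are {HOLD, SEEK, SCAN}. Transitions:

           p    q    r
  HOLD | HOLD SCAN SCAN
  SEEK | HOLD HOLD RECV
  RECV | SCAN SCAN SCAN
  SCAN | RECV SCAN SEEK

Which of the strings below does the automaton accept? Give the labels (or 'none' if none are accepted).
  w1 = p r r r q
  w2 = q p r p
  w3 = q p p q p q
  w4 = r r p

w1, w3, w4

w1: Trace: HOLD -p-> HOLD -r-> SCAN -r-> SEEK -r-> RECV -q-> SCAN  → end SCAN, accepted
w2: Trace: HOLD -q-> SCAN -p-> RECV -r-> SCAN -p-> RECV  → end RECV, rejected
w3: Trace: HOLD -q-> SCAN -p-> RECV -p-> SCAN -q-> SCAN -p-> RECV -q-> SCAN  → end SCAN, accepted
w4: Trace: HOLD -r-> SCAN -r-> SEEK -p-> HOLD  → end HOLD, accepted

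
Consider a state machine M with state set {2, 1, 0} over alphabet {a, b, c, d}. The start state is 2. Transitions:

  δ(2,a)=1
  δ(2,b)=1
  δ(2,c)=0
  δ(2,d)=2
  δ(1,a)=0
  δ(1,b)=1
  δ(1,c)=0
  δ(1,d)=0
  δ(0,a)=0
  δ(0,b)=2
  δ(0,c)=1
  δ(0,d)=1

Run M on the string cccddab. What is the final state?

start at 2
read 'c': 2 → 0
read 'c': 0 → 1
read 'c': 1 → 0
read 'd': 0 → 1
read 'd': 1 → 0
read 'a': 0 → 0
read 'b': 0 → 2

2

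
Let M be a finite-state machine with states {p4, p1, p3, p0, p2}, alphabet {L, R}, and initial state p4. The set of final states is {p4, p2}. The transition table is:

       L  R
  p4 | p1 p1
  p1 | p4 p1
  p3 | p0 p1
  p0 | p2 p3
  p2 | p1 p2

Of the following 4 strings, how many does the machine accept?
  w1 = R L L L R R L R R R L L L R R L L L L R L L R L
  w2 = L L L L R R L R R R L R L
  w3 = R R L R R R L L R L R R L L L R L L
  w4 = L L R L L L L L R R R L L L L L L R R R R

2

w1:
  start at p4
  read 'R': p4 → p1
  read 'L': p1 → p4
  read 'L': p4 → p1
  read 'L': p1 → p4
  read 'R': p4 → p1
  read 'R': p1 → p1
  read 'L': p1 → p4
  read 'R': p4 → p1
  read 'R': p1 → p1
  read 'R': p1 → p1
  read 'L': p1 → p4
  read 'L': p4 → p1
  read 'L': p1 → p4
  read 'R': p4 → p1
  read 'R': p1 → p1
  read 'L': p1 → p4
  read 'L': p4 → p1
  read 'L': p1 → p4
  read 'L': p4 → p1
  read 'R': p1 → p1
  read 'L': p1 → p4
  read 'L': p4 → p1
  read 'R': p1 → p1
  read 'L': p1 → p4
  end p4, accepted
w2:
  start at p4
  read 'L': p4 → p1
  read 'L': p1 → p4
  read 'L': p4 → p1
  read 'L': p1 → p4
  read 'R': p4 → p1
  read 'R': p1 → p1
  read 'L': p1 → p4
  read 'R': p4 → p1
  read 'R': p1 → p1
  read 'R': p1 → p1
  read 'L': p1 → p4
  read 'R': p4 → p1
  read 'L': p1 → p4
  end p4, accepted
w3:
  start at p4
  read 'R': p4 → p1
  read 'R': p1 → p1
  read 'L': p1 → p4
  read 'R': p4 → p1
  read 'R': p1 → p1
  read 'R': p1 → p1
  read 'L': p1 → p4
  read 'L': p4 → p1
  read 'R': p1 → p1
  read 'L': p1 → p4
  read 'R': p4 → p1
  read 'R': p1 → p1
  read 'L': p1 → p4
  read 'L': p4 → p1
  read 'L': p1 → p4
  read 'R': p4 → p1
  read 'L': p1 → p4
  read 'L': p4 → p1
  end p1, rejected
w4:
  start at p4
  read 'L': p4 → p1
  read 'L': p1 → p4
  read 'R': p4 → p1
  read 'L': p1 → p4
  read 'L': p4 → p1
  read 'L': p1 → p4
  read 'L': p4 → p1
  read 'L': p1 → p4
  read 'R': p4 → p1
  read 'R': p1 → p1
  read 'R': p1 → p1
  read 'L': p1 → p4
  read 'L': p4 → p1
  read 'L': p1 → p4
  read 'L': p4 → p1
  read 'L': p1 → p4
  read 'L': p4 → p1
  read 'R': p1 → p1
  read 'R': p1 → p1
  read 'R': p1 → p1
  read 'R': p1 → p1
  end p1, rejected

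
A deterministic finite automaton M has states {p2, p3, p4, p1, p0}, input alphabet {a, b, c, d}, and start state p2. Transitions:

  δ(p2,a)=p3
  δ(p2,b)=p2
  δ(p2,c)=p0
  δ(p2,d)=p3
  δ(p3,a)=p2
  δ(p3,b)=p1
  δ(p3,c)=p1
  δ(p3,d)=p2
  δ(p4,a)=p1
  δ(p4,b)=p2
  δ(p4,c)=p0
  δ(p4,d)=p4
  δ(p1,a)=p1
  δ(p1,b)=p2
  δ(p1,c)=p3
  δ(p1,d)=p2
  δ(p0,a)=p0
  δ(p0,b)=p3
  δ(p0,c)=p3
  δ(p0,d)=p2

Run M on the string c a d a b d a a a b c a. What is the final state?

p2

Trace: p2 -c-> p0 -a-> p0 -d-> p2 -a-> p3 -b-> p1 -d-> p2 -a-> p3 -a-> p2 -a-> p3 -b-> p1 -c-> p3 -a-> p2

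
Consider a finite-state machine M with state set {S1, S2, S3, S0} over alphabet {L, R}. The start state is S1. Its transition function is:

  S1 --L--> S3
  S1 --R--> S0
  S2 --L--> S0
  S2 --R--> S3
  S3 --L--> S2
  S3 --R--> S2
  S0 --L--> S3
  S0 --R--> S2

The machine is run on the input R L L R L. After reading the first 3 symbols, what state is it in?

Trace: S1 -R-> S0 -L-> S3 -L-> S2
After 3 symbols: S2.

S2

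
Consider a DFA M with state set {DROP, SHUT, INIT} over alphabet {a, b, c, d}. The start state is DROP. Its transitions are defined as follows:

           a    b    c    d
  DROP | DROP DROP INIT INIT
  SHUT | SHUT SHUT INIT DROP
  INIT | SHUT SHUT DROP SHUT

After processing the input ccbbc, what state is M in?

INIT

start at DROP
read 'c': DROP → INIT
read 'c': INIT → DROP
read 'b': DROP → DROP
read 'b': DROP → DROP
read 'c': DROP → INIT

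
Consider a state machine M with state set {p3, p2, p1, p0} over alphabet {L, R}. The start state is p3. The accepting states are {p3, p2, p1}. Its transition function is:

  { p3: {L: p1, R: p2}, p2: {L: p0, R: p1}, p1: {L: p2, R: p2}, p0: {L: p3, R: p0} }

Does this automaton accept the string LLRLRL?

start at p3
read 'L': p3 → p1
read 'L': p1 → p2
read 'R': p2 → p1
read 'L': p1 → p2
read 'R': p2 → p1
read 'L': p1 → p2
End state p2 is accepting.

Yes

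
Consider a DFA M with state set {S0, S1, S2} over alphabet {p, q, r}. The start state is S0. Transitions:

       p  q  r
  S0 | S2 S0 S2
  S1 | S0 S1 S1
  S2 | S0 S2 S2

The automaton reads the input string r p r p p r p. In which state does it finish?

Trace: S0 -r-> S2 -p-> S0 -r-> S2 -p-> S0 -p-> S2 -r-> S2 -p-> S0

S0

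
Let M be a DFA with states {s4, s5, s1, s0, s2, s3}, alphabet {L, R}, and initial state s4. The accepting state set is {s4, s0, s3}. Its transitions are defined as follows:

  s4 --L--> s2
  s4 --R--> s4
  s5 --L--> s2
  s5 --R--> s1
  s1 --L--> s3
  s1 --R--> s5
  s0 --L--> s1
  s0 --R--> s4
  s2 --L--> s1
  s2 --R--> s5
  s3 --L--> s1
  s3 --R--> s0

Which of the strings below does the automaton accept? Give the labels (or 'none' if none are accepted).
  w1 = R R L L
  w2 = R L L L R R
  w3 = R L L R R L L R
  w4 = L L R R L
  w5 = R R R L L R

w2, w4

w1:
  start at s4
  read 'R': s4 → s4
  read 'R': s4 → s4
  read 'L': s4 → s2
  read 'L': s2 → s1
  end s1, rejected
w2:
  start at s4
  read 'R': s4 → s4
  read 'L': s4 → s2
  read 'L': s2 → s1
  read 'L': s1 → s3
  read 'R': s3 → s0
  read 'R': s0 → s4
  end s4, accepted
w3:
  start at s4
  read 'R': s4 → s4
  read 'L': s4 → s2
  read 'L': s2 → s1
  read 'R': s1 → s5
  read 'R': s5 → s1
  read 'L': s1 → s3
  read 'L': s3 → s1
  read 'R': s1 → s5
  end s5, rejected
w4:
  start at s4
  read 'L': s4 → s2
  read 'L': s2 → s1
  read 'R': s1 → s5
  read 'R': s5 → s1
  read 'L': s1 → s3
  end s3, accepted
w5:
  start at s4
  read 'R': s4 → s4
  read 'R': s4 → s4
  read 'R': s4 → s4
  read 'L': s4 → s2
  read 'L': s2 → s1
  read 'R': s1 → s5
  end s5, rejected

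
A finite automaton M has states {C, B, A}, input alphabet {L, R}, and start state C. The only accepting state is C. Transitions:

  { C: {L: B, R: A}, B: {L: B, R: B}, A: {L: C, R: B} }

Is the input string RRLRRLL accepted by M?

No

C → A → B → B → B → B → B → B
End state B is not accepting.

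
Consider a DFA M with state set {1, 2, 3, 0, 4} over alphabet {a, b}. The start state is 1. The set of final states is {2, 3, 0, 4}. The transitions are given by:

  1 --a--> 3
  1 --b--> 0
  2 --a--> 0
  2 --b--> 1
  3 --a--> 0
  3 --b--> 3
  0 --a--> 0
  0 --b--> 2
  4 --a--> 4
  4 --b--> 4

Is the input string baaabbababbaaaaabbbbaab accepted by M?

1 → 0 → 0 → 0 → 0 → 2 → 1 → 3 → 3 → 0 → 2 → 1 → 3 → 0 → 0 → 0 → 0 → 2 → 1 → 0 → 2 → 0 → 0 → 2
End state 2 is accepting.

Yes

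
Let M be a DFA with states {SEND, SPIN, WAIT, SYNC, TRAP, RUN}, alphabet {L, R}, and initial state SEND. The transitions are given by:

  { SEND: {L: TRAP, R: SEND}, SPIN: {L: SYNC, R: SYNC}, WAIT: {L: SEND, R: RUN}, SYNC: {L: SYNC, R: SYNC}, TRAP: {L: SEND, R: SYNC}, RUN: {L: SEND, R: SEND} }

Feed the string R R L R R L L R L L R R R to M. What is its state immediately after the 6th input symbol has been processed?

SYNC

Trace: SEND -R-> SEND -R-> SEND -L-> TRAP -R-> SYNC -R-> SYNC -L-> SYNC
After 6 symbols: SYNC.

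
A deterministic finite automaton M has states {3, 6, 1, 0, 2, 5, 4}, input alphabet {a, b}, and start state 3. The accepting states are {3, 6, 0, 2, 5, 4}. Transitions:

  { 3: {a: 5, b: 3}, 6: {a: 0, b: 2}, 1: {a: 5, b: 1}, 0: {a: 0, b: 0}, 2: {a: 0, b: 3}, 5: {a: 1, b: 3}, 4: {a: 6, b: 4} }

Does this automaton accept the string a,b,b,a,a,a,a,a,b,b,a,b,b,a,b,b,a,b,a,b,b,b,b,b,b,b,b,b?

3 → 5 → 3 → 3 → 5 → 1 → 5 → 1 → 5 → 3 → 3 → 5 → 3 → 3 → 5 → 3 → 3 → 5 → 3 → 5 → 3 → 3 → 3 → 3 → 3 → 3 → 3 → 3 → 3
End state 3 is accepting.

Yes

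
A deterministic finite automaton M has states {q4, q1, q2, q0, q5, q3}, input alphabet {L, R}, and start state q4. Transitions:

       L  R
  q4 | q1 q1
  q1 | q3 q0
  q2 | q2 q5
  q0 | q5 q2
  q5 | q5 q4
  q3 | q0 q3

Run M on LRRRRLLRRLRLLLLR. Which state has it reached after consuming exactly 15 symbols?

q2

q4 → q1 → q0 → q2 → q5 → q4 → q1 → q3 → q3 → q3 → q0 → q2 → q2 → q2 → q2 → q2
After 15 symbols: q2.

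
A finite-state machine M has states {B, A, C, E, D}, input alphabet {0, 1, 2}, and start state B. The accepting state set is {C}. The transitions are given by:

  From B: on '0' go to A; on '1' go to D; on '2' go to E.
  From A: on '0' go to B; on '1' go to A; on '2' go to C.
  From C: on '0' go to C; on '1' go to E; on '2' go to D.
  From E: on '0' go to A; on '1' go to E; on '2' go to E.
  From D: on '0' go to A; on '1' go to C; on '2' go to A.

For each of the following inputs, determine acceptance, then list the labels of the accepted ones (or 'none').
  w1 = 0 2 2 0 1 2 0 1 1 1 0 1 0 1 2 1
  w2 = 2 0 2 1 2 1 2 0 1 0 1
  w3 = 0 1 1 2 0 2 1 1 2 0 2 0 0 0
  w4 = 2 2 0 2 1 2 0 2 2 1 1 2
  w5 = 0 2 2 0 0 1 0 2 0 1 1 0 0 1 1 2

w1: B → A → C → D → A → A → C → C → E → E → E → A → A → B → D → A → A  → end A, rejected
w2: B → E → A → C → E → E → E → E → A → A → B → D  → end D, rejected
w3: B → A → A → A → C → C → D → C → E → E → A → C → C → C → C  → end C, accepted
w4: B → E → E → A → C → E → E → A → C → D → C → E → E  → end E, rejected
w5: B → A → C → D → A → B → D → A → C → C → E → E → A → B → D → C → D  → end D, rejected

w3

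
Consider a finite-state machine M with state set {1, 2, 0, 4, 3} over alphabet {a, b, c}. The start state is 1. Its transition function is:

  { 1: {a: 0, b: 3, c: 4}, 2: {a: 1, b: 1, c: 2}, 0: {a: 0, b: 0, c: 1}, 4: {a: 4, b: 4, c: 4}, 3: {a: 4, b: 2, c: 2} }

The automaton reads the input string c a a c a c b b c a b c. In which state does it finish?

4

Trace: 1 -c-> 4 -a-> 4 -a-> 4 -c-> 4 -a-> 4 -c-> 4 -b-> 4 -b-> 4 -c-> 4 -a-> 4 -b-> 4 -c-> 4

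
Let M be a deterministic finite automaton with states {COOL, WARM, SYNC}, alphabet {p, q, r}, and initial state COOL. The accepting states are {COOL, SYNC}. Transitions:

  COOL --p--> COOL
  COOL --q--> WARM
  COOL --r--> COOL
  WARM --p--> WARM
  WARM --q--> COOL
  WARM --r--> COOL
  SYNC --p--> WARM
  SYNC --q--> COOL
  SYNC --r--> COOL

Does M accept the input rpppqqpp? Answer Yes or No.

Yes

Trace: COOL -r-> COOL -p-> COOL -p-> COOL -p-> COOL -q-> WARM -q-> COOL -p-> COOL -p-> COOL
End state COOL is accepting.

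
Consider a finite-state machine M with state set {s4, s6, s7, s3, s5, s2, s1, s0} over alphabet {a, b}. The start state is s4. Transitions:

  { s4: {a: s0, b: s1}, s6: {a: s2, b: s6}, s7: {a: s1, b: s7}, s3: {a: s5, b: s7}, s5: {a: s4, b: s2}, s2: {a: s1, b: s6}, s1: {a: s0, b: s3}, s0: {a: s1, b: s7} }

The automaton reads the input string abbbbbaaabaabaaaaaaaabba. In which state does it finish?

s4 → s0 → s7 → s7 → s7 → s7 → s7 → s1 → s0 → s1 → s3 → s5 → s4 → s1 → s0 → s1 → s0 → s1 → s0 → s1 → s0 → s1 → s3 → s7 → s1

s1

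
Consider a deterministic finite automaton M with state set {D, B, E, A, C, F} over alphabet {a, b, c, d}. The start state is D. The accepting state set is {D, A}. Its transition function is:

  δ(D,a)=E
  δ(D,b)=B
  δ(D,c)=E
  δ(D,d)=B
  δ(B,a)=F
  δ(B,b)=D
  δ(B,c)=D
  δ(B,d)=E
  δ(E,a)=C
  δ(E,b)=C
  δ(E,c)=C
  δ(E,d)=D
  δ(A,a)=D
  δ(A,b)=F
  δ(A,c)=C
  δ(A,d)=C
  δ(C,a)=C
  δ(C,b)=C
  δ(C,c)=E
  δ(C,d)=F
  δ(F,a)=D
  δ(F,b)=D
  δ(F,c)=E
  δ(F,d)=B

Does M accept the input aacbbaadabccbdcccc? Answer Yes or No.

Trace: D -a-> E -a-> C -c-> E -b-> C -b-> C -a-> C -a-> C -d-> F -a-> D -b-> B -c-> D -c-> E -b-> C -d-> F -c-> E -c-> C -c-> E -c-> C
End state C is not accepting.

No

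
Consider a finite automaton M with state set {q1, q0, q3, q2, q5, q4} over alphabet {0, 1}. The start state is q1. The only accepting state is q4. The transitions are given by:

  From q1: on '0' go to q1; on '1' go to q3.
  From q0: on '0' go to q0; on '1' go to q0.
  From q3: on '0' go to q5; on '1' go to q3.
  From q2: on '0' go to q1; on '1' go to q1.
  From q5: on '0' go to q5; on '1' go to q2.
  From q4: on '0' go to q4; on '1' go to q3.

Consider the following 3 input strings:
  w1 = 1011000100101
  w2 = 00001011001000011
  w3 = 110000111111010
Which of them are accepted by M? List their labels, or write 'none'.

w1: Trace: q1 -1-> q3 -0-> q5 -1-> q2 -1-> q1 -0-> q1 -0-> q1 -0-> q1 -1-> q3 -0-> q5 -0-> q5 -1-> q2 -0-> q1 -1-> q3  → end q3, rejected
w2: Trace: q1 -0-> q1 -0-> q1 -0-> q1 -0-> q1 -1-> q3 -0-> q5 -1-> q2 -1-> q1 -0-> q1 -0-> q1 -1-> q3 -0-> q5 -0-> q5 -0-> q5 -0-> q5 -1-> q2 -1-> q1  → end q1, rejected
w3: Trace: q1 -1-> q3 -1-> q3 -0-> q5 -0-> q5 -0-> q5 -0-> q5 -1-> q2 -1-> q1 -1-> q3 -1-> q3 -1-> q3 -1-> q3 -0-> q5 -1-> q2 -0-> q1  → end q1, rejected

none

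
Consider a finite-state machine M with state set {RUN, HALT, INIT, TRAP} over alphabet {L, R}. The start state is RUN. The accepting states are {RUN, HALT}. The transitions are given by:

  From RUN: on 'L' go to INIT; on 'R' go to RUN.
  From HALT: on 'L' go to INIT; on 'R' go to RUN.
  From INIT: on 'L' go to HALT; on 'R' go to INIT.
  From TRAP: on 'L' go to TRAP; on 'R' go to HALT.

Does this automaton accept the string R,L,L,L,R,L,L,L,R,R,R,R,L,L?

RUN → RUN → INIT → HALT → INIT → INIT → HALT → INIT → HALT → RUN → RUN → RUN → RUN → INIT → HALT
End state HALT is accepting.

Yes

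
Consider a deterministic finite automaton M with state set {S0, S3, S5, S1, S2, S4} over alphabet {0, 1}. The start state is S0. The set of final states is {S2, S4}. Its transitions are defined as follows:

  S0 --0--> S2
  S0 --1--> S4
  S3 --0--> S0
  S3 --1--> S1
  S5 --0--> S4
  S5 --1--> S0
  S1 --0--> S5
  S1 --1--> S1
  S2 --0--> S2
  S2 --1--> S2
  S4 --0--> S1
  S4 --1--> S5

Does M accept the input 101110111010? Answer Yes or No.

Trace: S0 -1-> S4 -0-> S1 -1-> S1 -1-> S1 -1-> S1 -0-> S5 -1-> S0 -1-> S4 -1-> S5 -0-> S4 -1-> S5 -0-> S4
End state S4 is accepting.

Yes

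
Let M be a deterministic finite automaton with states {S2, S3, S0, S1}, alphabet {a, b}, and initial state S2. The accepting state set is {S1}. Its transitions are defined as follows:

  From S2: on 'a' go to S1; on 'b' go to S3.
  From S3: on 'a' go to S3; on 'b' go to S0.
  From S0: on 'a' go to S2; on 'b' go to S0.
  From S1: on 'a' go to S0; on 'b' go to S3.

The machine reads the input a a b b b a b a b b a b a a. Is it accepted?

S2 → S1 → S0 → S0 → S0 → S0 → S2 → S3 → S3 → S0 → S0 → S2 → S3 → S3 → S3
End state S3 is not accepting.

No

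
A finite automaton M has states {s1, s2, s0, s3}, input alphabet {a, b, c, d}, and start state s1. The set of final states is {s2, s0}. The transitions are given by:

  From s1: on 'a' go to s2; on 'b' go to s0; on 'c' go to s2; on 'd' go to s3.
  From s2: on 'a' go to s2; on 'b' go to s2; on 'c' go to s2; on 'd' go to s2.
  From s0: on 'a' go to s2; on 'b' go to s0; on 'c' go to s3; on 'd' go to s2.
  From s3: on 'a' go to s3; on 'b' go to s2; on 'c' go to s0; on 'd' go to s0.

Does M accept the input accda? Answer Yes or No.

start at s1
read 'a': s1 → s2
read 'c': s2 → s2
read 'c': s2 → s2
read 'd': s2 → s2
read 'a': s2 → s2
End state s2 is accepting.

Yes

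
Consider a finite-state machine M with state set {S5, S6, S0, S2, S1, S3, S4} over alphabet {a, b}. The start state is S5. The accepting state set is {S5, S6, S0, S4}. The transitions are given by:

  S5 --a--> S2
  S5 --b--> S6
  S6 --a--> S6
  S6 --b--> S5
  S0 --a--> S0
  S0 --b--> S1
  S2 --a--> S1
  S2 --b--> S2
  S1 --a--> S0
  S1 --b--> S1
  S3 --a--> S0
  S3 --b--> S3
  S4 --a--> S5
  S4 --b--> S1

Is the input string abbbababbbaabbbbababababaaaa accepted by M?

Yes

S5 → S2 → S2 → S2 → S2 → S1 → S1 → S0 → S1 → S1 → S1 → S0 → S0 → S1 → S1 → S1 → S1 → S0 → S1 → S0 → S1 → S0 → S1 → S0 → S1 → S0 → S0 → S0 → S0
End state S0 is accepting.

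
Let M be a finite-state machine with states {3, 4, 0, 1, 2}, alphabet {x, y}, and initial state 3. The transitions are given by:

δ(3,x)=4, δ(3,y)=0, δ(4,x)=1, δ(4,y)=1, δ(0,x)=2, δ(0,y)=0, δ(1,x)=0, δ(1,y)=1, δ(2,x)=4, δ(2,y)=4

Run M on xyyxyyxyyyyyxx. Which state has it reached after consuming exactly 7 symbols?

2

Trace: 3 -x-> 4 -y-> 1 -y-> 1 -x-> 0 -y-> 0 -y-> 0 -x-> 2
After 7 symbols: 2.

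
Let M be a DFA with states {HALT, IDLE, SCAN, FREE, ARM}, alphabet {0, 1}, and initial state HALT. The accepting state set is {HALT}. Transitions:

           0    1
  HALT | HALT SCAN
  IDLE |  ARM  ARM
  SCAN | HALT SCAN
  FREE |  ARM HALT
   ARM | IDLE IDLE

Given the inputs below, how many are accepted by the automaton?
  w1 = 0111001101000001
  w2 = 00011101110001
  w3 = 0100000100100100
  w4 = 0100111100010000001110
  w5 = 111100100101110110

w1:
  start at HALT
  read '0': HALT → HALT
  read '1': HALT → SCAN
  read '1': SCAN → SCAN
  read '1': SCAN → SCAN
  read '0': SCAN → HALT
  read '0': HALT → HALT
  read '1': HALT → SCAN
  read '1': SCAN → SCAN
  read '0': SCAN → HALT
  read '1': HALT → SCAN
  read '0': SCAN → HALT
  read '0': HALT → HALT
  read '0': HALT → HALT
  read '0': HALT → HALT
  read '0': HALT → HALT
  read '1': HALT → SCAN
  end SCAN, rejected
w2:
  start at HALT
  read '0': HALT → HALT
  read '0': HALT → HALT
  read '0': HALT → HALT
  read '1': HALT → SCAN
  read '1': SCAN → SCAN
  read '1': SCAN → SCAN
  read '0': SCAN → HALT
  read '1': HALT → SCAN
  read '1': SCAN → SCAN
  read '1': SCAN → SCAN
  read '0': SCAN → HALT
  read '0': HALT → HALT
  read '0': HALT → HALT
  read '1': HALT → SCAN
  end SCAN, rejected
w3:
  start at HALT
  read '0': HALT → HALT
  read '1': HALT → SCAN
  read '0': SCAN → HALT
  read '0': HALT → HALT
  read '0': HALT → HALT
  read '0': HALT → HALT
  read '0': HALT → HALT
  read '1': HALT → SCAN
  read '0': SCAN → HALT
  read '0': HALT → HALT
  read '1': HALT → SCAN
  read '0': SCAN → HALT
  read '0': HALT → HALT
  read '1': HALT → SCAN
  read '0': SCAN → HALT
  read '0': HALT → HALT
  end HALT, accepted
w4:
  start at HALT
  read '0': HALT → HALT
  read '1': HALT → SCAN
  read '0': SCAN → HALT
  read '0': HALT → HALT
  read '1': HALT → SCAN
  read '1': SCAN → SCAN
  read '1': SCAN → SCAN
  read '1': SCAN → SCAN
  read '0': SCAN → HALT
  read '0': HALT → HALT
  read '0': HALT → HALT
  read '1': HALT → SCAN
  read '0': SCAN → HALT
  read '0': HALT → HALT
  read '0': HALT → HALT
  read '0': HALT → HALT
  read '0': HALT → HALT
  read '0': HALT → HALT
  read '1': HALT → SCAN
  read '1': SCAN → SCAN
  read '1': SCAN → SCAN
  read '0': SCAN → HALT
  end HALT, accepted
w5:
  start at HALT
  read '1': HALT → SCAN
  read '1': SCAN → SCAN
  read '1': SCAN → SCAN
  read '1': SCAN → SCAN
  read '0': SCAN → HALT
  read '0': HALT → HALT
  read '1': HALT → SCAN
  read '0': SCAN → HALT
  read '0': HALT → HALT
  read '1': HALT → SCAN
  read '0': SCAN → HALT
  read '1': HALT → SCAN
  read '1': SCAN → SCAN
  read '1': SCAN → SCAN
  read '0': SCAN → HALT
  read '1': HALT → SCAN
  read '1': SCAN → SCAN
  read '0': SCAN → HALT
  end HALT, accepted

3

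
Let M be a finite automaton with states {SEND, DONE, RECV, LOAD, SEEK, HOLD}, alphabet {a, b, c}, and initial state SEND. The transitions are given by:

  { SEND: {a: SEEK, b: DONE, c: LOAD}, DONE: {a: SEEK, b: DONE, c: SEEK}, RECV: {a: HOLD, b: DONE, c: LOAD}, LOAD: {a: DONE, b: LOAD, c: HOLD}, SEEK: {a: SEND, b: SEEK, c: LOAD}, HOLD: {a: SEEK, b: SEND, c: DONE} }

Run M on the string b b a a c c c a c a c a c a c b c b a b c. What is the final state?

Trace: SEND -b-> DONE -b-> DONE -a-> SEEK -a-> SEND -c-> LOAD -c-> HOLD -c-> DONE -a-> SEEK -c-> LOAD -a-> DONE -c-> SEEK -a-> SEND -c-> LOAD -a-> DONE -c-> SEEK -b-> SEEK -c-> LOAD -b-> LOAD -a-> DONE -b-> DONE -c-> SEEK

SEEK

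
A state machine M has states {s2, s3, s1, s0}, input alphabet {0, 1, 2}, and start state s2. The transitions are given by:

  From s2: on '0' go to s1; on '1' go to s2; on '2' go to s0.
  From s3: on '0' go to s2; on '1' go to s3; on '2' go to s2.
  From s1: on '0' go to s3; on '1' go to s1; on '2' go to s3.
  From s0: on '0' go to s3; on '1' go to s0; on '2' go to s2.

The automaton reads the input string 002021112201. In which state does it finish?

start at s2
read '0': s2 → s1
read '0': s1 → s3
read '2': s3 → s2
read '0': s2 → s1
read '2': s1 → s3
read '1': s3 → s3
read '1': s3 → s3
read '1': s3 → s3
read '2': s3 → s2
read '2': s2 → s0
read '0': s0 → s3
read '1': s3 → s3

s3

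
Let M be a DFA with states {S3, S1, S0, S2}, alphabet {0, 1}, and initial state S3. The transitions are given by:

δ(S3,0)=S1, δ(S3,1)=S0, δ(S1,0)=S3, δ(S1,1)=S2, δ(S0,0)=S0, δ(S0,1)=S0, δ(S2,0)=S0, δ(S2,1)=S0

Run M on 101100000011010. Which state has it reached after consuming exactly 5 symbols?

Trace: S3 -1-> S0 -0-> S0 -1-> S0 -1-> S0 -0-> S0
After 5 symbols: S0.

S0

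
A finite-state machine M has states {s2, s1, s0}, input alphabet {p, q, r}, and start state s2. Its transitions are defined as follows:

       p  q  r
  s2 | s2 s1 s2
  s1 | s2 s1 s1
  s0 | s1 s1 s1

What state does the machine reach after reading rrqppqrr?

start at s2
read 'r': s2 → s2
read 'r': s2 → s2
read 'q': s2 → s1
read 'p': s1 → s2
read 'p': s2 → s2
read 'q': s2 → s1
read 'r': s1 → s1
read 'r': s1 → s1

s1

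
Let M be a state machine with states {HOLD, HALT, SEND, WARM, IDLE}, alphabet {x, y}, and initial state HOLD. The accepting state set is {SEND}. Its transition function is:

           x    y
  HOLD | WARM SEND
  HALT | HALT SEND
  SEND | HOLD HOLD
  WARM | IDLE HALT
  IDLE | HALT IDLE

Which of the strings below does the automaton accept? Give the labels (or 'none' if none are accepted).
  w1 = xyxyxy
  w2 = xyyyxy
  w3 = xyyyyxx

w1:
  start at HOLD
  read 'x': HOLD → WARM
  read 'y': WARM → HALT
  read 'x': HALT → HALT
  read 'y': HALT → SEND
  read 'x': SEND → HOLD
  read 'y': HOLD → SEND
  end SEND, accepted
w2:
  start at HOLD
  read 'x': HOLD → WARM
  read 'y': WARM → HALT
  read 'y': HALT → SEND
  read 'y': SEND → HOLD
  read 'x': HOLD → WARM
  read 'y': WARM → HALT
  end HALT, rejected
w3:
  start at HOLD
  read 'x': HOLD → WARM
  read 'y': WARM → HALT
  read 'y': HALT → SEND
  read 'y': SEND → HOLD
  read 'y': HOLD → SEND
  read 'x': SEND → HOLD
  read 'x': HOLD → WARM
  end WARM, rejected

w1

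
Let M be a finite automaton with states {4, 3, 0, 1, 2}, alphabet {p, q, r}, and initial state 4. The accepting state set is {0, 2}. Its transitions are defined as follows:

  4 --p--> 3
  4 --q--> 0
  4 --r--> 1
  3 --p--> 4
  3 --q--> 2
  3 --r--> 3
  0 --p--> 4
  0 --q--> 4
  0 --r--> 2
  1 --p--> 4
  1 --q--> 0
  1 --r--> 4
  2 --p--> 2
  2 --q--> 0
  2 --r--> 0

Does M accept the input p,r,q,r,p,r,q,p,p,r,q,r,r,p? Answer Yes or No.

4 → 3 → 3 → 2 → 0 → 4 → 1 → 0 → 4 → 3 → 3 → 2 → 0 → 2 → 2
End state 2 is accepting.

Yes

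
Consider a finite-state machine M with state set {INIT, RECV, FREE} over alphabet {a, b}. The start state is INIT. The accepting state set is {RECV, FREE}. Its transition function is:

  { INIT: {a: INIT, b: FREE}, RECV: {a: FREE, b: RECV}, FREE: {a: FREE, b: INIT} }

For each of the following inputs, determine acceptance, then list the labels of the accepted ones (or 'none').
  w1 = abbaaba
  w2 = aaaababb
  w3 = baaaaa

w1, w2, w3

w1: INIT → INIT → FREE → INIT → INIT → INIT → FREE → FREE  → end FREE, accepted
w2: INIT → INIT → INIT → INIT → INIT → FREE → FREE → INIT → FREE  → end FREE, accepted
w3: INIT → FREE → FREE → FREE → FREE → FREE → FREE  → end FREE, accepted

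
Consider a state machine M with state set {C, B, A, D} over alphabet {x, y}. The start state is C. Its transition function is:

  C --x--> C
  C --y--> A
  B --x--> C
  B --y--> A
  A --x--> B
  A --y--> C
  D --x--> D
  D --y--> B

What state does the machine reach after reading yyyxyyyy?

C

Trace: C -y-> A -y-> C -y-> A -x-> B -y-> A -y-> C -y-> A -y-> C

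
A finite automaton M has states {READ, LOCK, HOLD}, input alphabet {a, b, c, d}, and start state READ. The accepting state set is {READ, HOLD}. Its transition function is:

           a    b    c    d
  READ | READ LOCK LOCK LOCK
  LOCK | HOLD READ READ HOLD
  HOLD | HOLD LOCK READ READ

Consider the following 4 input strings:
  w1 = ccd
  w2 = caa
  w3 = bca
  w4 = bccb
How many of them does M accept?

w1: Trace: READ -c-> LOCK -c-> READ -d-> LOCK  → end LOCK, rejected
w2: Trace: READ -c-> LOCK -a-> HOLD -a-> HOLD  → end HOLD, accepted
w3: Trace: READ -b-> LOCK -c-> READ -a-> READ  → end READ, accepted
w4: Trace: READ -b-> LOCK -c-> READ -c-> LOCK -b-> READ  → end READ, accepted

3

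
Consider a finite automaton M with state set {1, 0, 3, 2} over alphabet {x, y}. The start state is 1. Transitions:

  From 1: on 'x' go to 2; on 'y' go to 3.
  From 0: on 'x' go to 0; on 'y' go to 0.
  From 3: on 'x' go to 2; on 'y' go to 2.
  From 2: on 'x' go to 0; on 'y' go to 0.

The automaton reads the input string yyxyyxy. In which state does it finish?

start at 1
read 'y': 1 → 3
read 'y': 3 → 2
read 'x': 2 → 0
read 'y': 0 → 0
read 'y': 0 → 0
read 'x': 0 → 0
read 'y': 0 → 0

0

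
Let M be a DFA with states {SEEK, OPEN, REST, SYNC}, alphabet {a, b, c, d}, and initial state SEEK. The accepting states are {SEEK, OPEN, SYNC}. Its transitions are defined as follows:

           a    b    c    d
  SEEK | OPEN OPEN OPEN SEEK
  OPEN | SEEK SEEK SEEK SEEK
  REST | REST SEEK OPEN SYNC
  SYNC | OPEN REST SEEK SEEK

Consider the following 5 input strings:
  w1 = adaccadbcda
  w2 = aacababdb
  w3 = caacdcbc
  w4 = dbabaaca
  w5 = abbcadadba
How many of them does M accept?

5

w1: SEEK → OPEN → SEEK → OPEN → SEEK → OPEN → SEEK → SEEK → OPEN → SEEK → SEEK → OPEN  → end OPEN, accepted
w2: SEEK → OPEN → SEEK → OPEN → SEEK → OPEN → SEEK → OPEN → SEEK → OPEN  → end OPEN, accepted
w3: SEEK → OPEN → SEEK → OPEN → SEEK → SEEK → OPEN → SEEK → OPEN  → end OPEN, accepted
w4: SEEK → SEEK → OPEN → SEEK → OPEN → SEEK → OPEN → SEEK → OPEN  → end OPEN, accepted
w5: SEEK → OPEN → SEEK → OPEN → SEEK → OPEN → SEEK → OPEN → SEEK → OPEN → SEEK  → end SEEK, accepted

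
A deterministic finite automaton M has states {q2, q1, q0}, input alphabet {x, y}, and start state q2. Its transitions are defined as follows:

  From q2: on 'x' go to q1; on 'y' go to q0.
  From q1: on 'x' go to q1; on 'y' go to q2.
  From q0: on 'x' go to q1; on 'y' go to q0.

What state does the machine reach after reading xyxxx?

q1

q2 → q1 → q2 → q1 → q1 → q1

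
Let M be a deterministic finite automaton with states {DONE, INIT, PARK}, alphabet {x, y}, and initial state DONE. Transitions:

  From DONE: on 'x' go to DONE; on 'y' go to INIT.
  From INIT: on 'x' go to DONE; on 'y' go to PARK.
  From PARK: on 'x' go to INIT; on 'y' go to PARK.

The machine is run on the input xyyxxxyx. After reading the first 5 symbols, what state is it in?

DONE

start at DONE
read 'x': DONE → DONE
read 'y': DONE → INIT
read 'y': INIT → PARK
read 'x': PARK → INIT
read 'x': INIT → DONE
After 5 symbols: DONE.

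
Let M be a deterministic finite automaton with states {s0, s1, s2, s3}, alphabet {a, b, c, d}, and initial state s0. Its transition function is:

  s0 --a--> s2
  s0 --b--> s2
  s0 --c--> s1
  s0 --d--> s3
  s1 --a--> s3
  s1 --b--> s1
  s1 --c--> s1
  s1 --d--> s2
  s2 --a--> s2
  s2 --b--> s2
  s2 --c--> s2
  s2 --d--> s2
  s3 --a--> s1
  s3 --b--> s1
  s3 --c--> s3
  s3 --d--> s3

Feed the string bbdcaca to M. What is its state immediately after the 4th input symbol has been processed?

s2

s0 → s2 → s2 → s2 → s2
After 4 symbols: s2.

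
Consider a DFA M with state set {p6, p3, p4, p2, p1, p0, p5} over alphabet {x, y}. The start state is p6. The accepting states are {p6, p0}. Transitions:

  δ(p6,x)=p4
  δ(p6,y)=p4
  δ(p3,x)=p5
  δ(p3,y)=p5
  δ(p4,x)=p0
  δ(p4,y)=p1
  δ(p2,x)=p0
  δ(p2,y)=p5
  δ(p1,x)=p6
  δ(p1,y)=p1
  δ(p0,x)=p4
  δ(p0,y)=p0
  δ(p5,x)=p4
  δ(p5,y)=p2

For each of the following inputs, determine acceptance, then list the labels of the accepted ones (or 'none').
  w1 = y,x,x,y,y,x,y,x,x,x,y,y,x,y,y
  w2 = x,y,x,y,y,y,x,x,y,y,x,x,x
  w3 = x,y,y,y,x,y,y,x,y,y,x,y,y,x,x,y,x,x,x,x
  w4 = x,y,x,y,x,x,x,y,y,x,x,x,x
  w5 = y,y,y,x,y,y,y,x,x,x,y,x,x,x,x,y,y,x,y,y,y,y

w1:
  start at p6
  read 'y': p6 → p4
  read 'x': p4 → p0
  read 'x': p0 → p4
  read 'y': p4 → p1
  read 'y': p1 → p1
  read 'x': p1 → p6
  read 'y': p6 → p4
  read 'x': p4 → p0
  read 'x': p0 → p4
  read 'x': p4 → p0
  read 'y': p0 → p0
  read 'y': p0 → p0
  read 'x': p0 → p4
  read 'y': p4 → p1
  read 'y': p1 → p1
  end p1, rejected
w2:
  start at p6
  read 'x': p6 → p4
  read 'y': p4 → p1
  read 'x': p1 → p6
  read 'y': p6 → p4
  read 'y': p4 → p1
  read 'y': p1 → p1
  read 'x': p1 → p6
  read 'x': p6 → p4
  read 'y': p4 → p1
  read 'y': p1 → p1
  read 'x': p1 → p6
  read 'x': p6 → p4
  read 'x': p4 → p0
  end p0, accepted
w3:
  start at p6
  read 'x': p6 → p4
  read 'y': p4 → p1
  read 'y': p1 → p1
  read 'y': p1 → p1
  read 'x': p1 → p6
  read 'y': p6 → p4
  read 'y': p4 → p1
  read 'x': p1 → p6
  read 'y': p6 → p4
  read 'y': p4 → p1
  read 'x': p1 → p6
  read 'y': p6 → p4
  read 'y': p4 → p1
  read 'x': p1 → p6
  read 'x': p6 → p4
  read 'y': p4 → p1
  read 'x': p1 → p6
  read 'x': p6 → p4
  read 'x': p4 → p0
  read 'x': p0 → p4
  end p4, rejected
w4:
  start at p6
  read 'x': p6 → p4
  read 'y': p4 → p1
  read 'x': p1 → p6
  read 'y': p6 → p4
  read 'x': p4 → p0
  read 'x': p0 → p4
  read 'x': p4 → p0
  read 'y': p0 → p0
  read 'y': p0 → p0
  read 'x': p0 → p4
  read 'x': p4 → p0
  read 'x': p0 → p4
  read 'x': p4 → p0
  end p0, accepted
w5:
  start at p6
  read 'y': p6 → p4
  read 'y': p4 → p1
  read 'y': p1 → p1
  read 'x': p1 → p6
  read 'y': p6 → p4
  read 'y': p4 → p1
  read 'y': p1 → p1
  read 'x': p1 → p6
  read 'x': p6 → p4
  read 'x': p4 → p0
  read 'y': p0 → p0
  read 'x': p0 → p4
  read 'x': p4 → p0
  read 'x': p0 → p4
  read 'x': p4 → p0
  read 'y': p0 → p0
  read 'y': p0 → p0
  read 'x': p0 → p4
  read 'y': p4 → p1
  read 'y': p1 → p1
  read 'y': p1 → p1
  read 'y': p1 → p1
  end p1, rejected

w2, w4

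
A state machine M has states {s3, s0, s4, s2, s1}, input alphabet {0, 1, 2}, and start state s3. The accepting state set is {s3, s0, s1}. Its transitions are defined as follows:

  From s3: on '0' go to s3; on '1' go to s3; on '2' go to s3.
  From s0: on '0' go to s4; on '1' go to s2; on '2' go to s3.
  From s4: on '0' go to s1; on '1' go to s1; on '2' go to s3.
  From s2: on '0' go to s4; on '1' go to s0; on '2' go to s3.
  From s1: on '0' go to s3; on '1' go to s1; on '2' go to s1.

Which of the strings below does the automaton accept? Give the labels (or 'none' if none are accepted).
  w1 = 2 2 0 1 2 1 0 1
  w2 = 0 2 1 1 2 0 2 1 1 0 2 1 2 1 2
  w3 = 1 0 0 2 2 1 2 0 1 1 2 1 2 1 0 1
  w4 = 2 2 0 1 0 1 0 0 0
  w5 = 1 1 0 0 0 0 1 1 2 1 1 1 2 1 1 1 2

w1, w2, w3, w4, w5

w1: Trace: s3 -2-> s3 -2-> s3 -0-> s3 -1-> s3 -2-> s3 -1-> s3 -0-> s3 -1-> s3  → end s3, accepted
w2: Trace: s3 -0-> s3 -2-> s3 -1-> s3 -1-> s3 -2-> s3 -0-> s3 -2-> s3 -1-> s3 -1-> s3 -0-> s3 -2-> s3 -1-> s3 -2-> s3 -1-> s3 -2-> s3  → end s3, accepted
w3: Trace: s3 -1-> s3 -0-> s3 -0-> s3 -2-> s3 -2-> s3 -1-> s3 -2-> s3 -0-> s3 -1-> s3 -1-> s3 -2-> s3 -1-> s3 -2-> s3 -1-> s3 -0-> s3 -1-> s3  → end s3, accepted
w4: Trace: s3 -2-> s3 -2-> s3 -0-> s3 -1-> s3 -0-> s3 -1-> s3 -0-> s3 -0-> s3 -0-> s3  → end s3, accepted
w5: Trace: s3 -1-> s3 -1-> s3 -0-> s3 -0-> s3 -0-> s3 -0-> s3 -1-> s3 -1-> s3 -2-> s3 -1-> s3 -1-> s3 -1-> s3 -2-> s3 -1-> s3 -1-> s3 -1-> s3 -2-> s3  → end s3, accepted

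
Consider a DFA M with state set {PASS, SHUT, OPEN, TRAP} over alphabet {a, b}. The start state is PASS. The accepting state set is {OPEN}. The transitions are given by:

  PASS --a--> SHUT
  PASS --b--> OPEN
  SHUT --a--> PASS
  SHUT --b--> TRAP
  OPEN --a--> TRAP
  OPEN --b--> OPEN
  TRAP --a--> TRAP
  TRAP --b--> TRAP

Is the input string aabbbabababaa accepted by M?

PASS → SHUT → PASS → OPEN → OPEN → OPEN → TRAP → TRAP → TRAP → TRAP → TRAP → TRAP → TRAP → TRAP
End state TRAP is not accepting.

No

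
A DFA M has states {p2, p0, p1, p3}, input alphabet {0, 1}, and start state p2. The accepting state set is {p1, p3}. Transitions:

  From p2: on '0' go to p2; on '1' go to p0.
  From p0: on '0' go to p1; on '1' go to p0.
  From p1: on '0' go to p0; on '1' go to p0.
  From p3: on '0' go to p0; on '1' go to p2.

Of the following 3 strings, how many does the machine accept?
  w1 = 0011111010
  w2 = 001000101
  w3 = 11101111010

2

w1: p2 → p2 → p2 → p0 → p0 → p0 → p0 → p0 → p1 → p0 → p1  → end p1, accepted
w2: p2 → p2 → p2 → p0 → p1 → p0 → p1 → p0 → p1 → p0  → end p0, rejected
w3: p2 → p0 → p0 → p0 → p1 → p0 → p0 → p0 → p0 → p1 → p0 → p1  → end p1, accepted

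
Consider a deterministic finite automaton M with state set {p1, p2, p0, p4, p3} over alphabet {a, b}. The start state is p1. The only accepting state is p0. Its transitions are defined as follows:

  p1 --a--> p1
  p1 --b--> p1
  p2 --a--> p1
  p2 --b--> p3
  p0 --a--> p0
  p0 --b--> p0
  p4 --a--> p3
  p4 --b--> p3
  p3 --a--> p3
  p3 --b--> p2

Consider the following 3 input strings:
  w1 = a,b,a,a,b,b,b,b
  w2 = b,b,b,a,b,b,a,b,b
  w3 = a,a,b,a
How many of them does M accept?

w1: p1 → p1 → p1 → p1 → p1 → p1 → p1 → p1 → p1  → end p1, rejected
w2: p1 → p1 → p1 → p1 → p1 → p1 → p1 → p1 → p1 → p1  → end p1, rejected
w3: p1 → p1 → p1 → p1 → p1  → end p1, rejected

0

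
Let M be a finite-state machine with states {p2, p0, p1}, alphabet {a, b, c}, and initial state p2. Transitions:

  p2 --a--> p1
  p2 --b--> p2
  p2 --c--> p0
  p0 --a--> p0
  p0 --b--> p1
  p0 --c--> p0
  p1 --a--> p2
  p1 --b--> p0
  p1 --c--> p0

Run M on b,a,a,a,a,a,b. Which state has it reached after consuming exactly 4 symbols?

p1

p2 → p2 → p1 → p2 → p1
After 4 symbols: p1.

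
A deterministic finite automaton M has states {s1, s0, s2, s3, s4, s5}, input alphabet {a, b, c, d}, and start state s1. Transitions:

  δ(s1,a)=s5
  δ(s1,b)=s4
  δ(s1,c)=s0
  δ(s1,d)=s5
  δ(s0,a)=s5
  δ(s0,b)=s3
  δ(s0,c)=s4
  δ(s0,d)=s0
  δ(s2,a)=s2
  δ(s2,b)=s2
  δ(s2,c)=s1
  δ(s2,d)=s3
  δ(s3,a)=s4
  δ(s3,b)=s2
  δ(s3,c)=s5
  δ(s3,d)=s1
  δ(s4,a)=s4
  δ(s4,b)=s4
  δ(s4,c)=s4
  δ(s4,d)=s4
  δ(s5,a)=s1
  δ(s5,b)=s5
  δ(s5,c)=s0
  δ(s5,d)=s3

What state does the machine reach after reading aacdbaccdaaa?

s1 → s5 → s1 → s0 → s0 → s3 → s4 → s4 → s4 → s4 → s4 → s4 → s4

s4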